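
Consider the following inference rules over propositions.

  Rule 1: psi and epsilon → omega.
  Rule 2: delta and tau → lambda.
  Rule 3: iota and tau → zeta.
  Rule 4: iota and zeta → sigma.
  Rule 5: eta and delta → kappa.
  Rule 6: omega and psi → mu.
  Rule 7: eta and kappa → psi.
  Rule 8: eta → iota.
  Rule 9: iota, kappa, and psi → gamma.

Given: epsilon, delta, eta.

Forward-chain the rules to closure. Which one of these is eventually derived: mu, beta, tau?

From eta and delta, Rule 5 gives kappa.
From eta and kappa, Rule 7 gives psi.
From psi and epsilon, Rule 1 gives omega.
omega and psi hold, so mu follows (Rule 6).
No rule produces beta, and it is not given. No rule produces tau, and it is not given.

mu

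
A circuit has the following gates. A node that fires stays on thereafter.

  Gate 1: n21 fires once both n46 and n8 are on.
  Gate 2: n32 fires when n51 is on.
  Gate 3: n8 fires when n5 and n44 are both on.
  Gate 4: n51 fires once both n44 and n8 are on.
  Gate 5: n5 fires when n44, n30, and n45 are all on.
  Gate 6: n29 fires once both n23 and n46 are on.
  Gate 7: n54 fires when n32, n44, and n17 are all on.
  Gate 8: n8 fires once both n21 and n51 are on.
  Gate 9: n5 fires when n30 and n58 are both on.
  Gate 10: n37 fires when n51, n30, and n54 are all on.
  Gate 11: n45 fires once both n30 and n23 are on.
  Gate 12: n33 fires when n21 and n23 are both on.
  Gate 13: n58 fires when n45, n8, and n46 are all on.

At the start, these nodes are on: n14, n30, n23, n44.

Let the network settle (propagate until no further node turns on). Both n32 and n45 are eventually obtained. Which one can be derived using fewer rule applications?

n45: n30 and n23 are on, so n45 fires (Gate 11). [1 rule application]
n32: n30 and n23 are on, so n45 fires (Gate 11). n44, n30, and n45 are on, so n5 fires (Gate 5). Gate 3: n5 and n44 on → n8 on. Gate 4: n44 and n8 on → n51 on. n51 is on, so n32 fires (Gate 2). [5 rule applications]
n45 needs fewer.

n45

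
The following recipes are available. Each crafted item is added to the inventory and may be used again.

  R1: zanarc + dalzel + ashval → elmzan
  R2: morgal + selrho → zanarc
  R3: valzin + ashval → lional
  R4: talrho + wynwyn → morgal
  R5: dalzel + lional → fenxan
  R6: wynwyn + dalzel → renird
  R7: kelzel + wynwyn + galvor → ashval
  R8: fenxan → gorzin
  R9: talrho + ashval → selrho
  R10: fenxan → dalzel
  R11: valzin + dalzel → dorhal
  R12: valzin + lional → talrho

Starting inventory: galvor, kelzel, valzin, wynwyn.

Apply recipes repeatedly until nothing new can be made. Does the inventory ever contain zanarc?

Yes

kelzel + wynwyn + galvor → ashval (R7).
valzin + ashval → lional (R3).
Using R12, valzin and lional make talrho.
talrho + wynwyn → morgal (R4).
Using R9, talrho and ashval make selrho.
Using R2, morgal and selrho make zanarc.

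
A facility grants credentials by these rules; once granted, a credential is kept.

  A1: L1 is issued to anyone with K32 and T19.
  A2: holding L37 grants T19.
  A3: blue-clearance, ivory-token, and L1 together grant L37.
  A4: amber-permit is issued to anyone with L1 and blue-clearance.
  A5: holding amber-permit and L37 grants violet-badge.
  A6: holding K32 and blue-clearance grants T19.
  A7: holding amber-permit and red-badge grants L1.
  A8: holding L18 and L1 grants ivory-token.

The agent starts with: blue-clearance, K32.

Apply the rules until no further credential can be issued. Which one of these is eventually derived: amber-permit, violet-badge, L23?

amber-permit

Holding K32 and blue-clearance grants T19 (A6).
Holding K32 and T19 grants L1 (A1).
Holding L1 and blue-clearance grants amber-permit (A4).
No rule produces L23, and it is not given. violet-badge would need amber-permit and L37 (A5), but L37 is never granted.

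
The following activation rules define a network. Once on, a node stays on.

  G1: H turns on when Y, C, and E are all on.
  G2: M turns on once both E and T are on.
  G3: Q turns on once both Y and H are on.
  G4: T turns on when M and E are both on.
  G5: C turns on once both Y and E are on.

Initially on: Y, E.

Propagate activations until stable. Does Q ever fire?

G5: Y and E on → C on.
G1: Y, C, and E on → H on.
G3: Y and H on → Q on.

Yes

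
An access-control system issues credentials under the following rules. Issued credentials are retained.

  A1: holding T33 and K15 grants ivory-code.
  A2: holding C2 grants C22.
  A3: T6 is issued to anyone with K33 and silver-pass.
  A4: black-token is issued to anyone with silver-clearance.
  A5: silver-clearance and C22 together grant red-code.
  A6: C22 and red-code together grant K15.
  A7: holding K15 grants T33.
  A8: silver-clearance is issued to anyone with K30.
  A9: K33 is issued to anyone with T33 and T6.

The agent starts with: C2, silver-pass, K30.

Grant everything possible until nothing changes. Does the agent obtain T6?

No

T6 would need K33 and silver-pass (A3), but K33 is never granted.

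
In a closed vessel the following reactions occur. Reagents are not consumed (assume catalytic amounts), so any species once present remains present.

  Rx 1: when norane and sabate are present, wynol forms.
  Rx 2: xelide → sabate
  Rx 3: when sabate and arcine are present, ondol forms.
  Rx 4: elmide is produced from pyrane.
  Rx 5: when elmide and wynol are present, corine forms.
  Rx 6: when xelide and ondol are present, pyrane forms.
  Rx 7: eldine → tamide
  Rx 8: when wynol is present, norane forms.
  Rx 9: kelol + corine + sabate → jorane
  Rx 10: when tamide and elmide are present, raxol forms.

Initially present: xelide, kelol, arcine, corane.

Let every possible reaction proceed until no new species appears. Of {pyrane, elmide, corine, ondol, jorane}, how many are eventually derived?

3

xelide present → sabate forms (Rx 2).
sabate and arcine present → ondol forms (Rx 3).
xelide and ondol present → pyrane forms (Rx 6).
pyrane present → elmide forms (Rx 4).
pyrane: reached.
elmide: reached.
corine would need elmide and wynol (Rx 5), but wynol never forms.
ondol: reached.
jorane would need kelol, corine, and sabate (Rx 9), but corine never forms.
Reached: pyrane, elmide, and ondol — 3 of the 5.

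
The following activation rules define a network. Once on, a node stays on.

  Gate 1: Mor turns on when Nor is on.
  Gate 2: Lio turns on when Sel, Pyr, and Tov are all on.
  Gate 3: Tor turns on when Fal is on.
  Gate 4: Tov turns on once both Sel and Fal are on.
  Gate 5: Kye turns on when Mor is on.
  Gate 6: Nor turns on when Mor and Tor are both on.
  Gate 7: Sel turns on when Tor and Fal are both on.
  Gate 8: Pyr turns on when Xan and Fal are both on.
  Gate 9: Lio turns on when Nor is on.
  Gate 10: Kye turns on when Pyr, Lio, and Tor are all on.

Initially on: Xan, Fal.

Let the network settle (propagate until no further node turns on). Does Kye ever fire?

Gate 8: Xan and Fal on → Pyr on.
Fal is on, so Tor turns on (Gate 3).
Tor and Fal are on, so Sel turns on (Gate 7).
Sel and Fal are on, so Tov turns on (Gate 4).
Gate 2: Sel, Pyr, and Tov on → Lio on.
Pyr, Lio, and Tor are on, so Kye turns on (Gate 10).

Yes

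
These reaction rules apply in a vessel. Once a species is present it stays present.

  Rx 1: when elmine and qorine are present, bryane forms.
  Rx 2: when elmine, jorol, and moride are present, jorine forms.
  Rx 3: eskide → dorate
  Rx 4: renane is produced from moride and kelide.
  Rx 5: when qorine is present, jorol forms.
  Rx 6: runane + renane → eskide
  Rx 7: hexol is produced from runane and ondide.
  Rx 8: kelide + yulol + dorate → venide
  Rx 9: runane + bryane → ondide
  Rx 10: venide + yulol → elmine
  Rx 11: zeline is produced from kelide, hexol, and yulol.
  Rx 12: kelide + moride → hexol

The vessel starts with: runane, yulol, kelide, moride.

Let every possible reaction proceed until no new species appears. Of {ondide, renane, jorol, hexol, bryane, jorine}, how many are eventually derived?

moride and kelide present → renane forms (Rx 4).
kelide and moride present → hexol forms (Rx 12).
ondide would need runane and bryane (Rx 9), but bryane never forms.
renane: reached.
jorol would need qorine (Rx 5), but qorine never forms.
hexol: reached.
bryane would need elmine and qorine (Rx 1), but qorine never forms.
jorine would need elmine, jorol, and moride (Rx 2), but jorol never forms.
Reached: renane and hexol — 2 of the 6.

2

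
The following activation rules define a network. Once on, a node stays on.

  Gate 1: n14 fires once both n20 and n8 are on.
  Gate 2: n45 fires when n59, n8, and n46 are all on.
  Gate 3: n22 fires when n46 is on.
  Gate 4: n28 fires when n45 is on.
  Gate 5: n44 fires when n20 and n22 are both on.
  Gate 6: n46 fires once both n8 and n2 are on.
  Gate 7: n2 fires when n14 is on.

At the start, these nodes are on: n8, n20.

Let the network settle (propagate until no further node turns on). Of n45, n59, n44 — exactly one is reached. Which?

n44

Gate 1: n20 and n8 on → n14 on.
Gate 7: n14 on → n2 on.
n8 and n2 are on, so n46 fires (Gate 6).
n46 is on, so n22 fires (Gate 3).
n20 and n22 are on, so n44 fires (Gate 5).
n45 would need n59, n8, and n46 (Gate 2), but n59 never turns on. No rule produces n59, and it is not given.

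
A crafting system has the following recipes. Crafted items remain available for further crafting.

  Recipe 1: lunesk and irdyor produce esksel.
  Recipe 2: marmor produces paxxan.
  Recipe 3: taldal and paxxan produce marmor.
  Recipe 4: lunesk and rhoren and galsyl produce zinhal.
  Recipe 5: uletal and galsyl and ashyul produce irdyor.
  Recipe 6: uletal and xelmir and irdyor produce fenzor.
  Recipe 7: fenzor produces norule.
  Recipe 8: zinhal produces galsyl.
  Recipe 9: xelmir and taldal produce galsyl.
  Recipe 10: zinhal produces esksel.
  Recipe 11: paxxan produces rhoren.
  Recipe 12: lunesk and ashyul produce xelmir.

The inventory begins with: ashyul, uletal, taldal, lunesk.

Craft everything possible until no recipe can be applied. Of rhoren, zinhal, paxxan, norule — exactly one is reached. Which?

norule

Using Recipe 12, lunesk and ashyul make xelmir.
xelmir and taldal → galsyl (Recipe 9).
Using Recipe 5, uletal, galsyl, and ashyul make irdyor.
uletal and xelmir and irdyor → fenzor (Recipe 6).
Using Recipe 7, fenzor makes norule.
paxxan would need marmor (Recipe 2), but marmor is never obtained. zinhal would need lunesk, rhoren, and galsyl (Recipe 4), but rhoren is never obtained. rhoren would need paxxan (Recipe 11), but paxxan is never obtained.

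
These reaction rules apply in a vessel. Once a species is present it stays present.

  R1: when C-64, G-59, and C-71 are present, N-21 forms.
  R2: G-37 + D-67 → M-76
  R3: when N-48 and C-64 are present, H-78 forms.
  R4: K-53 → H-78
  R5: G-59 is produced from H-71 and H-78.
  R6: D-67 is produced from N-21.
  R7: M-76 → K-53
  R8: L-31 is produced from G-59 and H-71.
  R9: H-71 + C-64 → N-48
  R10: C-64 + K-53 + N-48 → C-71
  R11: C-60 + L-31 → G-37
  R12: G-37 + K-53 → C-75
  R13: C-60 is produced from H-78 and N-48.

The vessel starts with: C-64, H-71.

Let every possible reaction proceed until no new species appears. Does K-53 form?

No

K-53 would need M-76 (R7), but M-76 never forms.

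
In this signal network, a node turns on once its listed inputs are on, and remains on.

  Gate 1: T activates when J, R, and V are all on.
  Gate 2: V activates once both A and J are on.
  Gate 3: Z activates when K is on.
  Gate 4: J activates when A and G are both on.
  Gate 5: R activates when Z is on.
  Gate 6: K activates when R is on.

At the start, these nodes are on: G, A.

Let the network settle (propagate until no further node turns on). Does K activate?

K would need R (Gate 6), but R never turns on.

No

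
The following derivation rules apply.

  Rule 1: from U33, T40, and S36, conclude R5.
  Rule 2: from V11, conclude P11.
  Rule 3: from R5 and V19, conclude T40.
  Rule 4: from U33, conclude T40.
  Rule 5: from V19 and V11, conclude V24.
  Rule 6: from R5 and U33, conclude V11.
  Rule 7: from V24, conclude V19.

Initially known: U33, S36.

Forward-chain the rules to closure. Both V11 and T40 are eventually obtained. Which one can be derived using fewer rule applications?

T40: From U33, Rule 4 gives T40. [1 rule application]
V11: U33 holds, so T40 follows (Rule 4). U33, T40, and S36 hold, so R5 follows (Rule 1). R5 and U33 hold, so V11 follows (Rule 6). [3 rule applications]
T40 needs fewer.

T40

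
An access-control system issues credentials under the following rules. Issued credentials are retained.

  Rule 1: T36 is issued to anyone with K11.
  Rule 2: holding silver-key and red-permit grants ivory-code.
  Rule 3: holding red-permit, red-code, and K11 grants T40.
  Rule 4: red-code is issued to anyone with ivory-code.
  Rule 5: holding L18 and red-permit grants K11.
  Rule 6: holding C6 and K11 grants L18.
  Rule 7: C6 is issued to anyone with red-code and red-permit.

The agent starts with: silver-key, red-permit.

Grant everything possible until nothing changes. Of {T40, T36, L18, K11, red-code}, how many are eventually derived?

1

Holding silver-key and red-permit grants ivory-code (Rule 2).
Holding ivory-code grants red-code (Rule 4).
T40 would need red-permit, red-code, and K11 (Rule 3), but K11 is never granted.
T36 would need K11 (Rule 1), but K11 is never granted.
L18 would need C6 and K11 (Rule 6), but K11 is never granted.
K11 would need L18 and red-permit (Rule 5), but L18 is never granted.
red-code: reached.
Reached: red-code — 1 of the 5.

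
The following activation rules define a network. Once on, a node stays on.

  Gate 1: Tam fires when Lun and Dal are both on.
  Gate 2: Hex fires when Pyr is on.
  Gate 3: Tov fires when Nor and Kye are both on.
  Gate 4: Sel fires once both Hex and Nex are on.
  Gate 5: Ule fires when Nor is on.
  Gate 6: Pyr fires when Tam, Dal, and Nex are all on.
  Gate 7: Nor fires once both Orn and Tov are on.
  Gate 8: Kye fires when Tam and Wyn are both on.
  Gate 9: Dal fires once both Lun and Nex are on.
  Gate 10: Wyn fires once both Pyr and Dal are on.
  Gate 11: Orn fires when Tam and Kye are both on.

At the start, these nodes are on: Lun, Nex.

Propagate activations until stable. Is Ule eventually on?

Ule would need Nor (Gate 5), but Nor never turns on.

No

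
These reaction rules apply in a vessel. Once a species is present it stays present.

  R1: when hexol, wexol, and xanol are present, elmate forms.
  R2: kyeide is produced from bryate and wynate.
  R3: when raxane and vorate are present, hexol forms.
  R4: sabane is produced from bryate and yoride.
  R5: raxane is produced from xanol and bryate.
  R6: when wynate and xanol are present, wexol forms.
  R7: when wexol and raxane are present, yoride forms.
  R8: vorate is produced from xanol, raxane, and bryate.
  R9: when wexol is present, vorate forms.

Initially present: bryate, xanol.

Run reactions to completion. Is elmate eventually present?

elmate would need hexol, wexol, and xanol (R1), but wexol never forms.

No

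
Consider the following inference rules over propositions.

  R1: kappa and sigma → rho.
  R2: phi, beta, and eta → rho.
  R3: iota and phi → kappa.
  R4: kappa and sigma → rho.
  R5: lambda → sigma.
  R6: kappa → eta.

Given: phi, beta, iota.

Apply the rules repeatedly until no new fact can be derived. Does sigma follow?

sigma would need lambda (R5), but lambda is never established.

No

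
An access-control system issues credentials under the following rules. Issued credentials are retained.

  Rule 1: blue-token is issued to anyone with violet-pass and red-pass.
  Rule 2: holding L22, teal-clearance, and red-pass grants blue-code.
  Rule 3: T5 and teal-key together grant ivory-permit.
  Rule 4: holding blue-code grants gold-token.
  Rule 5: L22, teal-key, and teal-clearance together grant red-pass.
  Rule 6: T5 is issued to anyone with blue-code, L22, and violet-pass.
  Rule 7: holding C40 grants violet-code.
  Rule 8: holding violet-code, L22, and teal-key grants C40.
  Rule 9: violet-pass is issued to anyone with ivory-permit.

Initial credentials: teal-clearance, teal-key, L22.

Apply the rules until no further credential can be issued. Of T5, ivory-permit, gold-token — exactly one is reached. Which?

Holding L22, teal-key, and teal-clearance grants red-pass (Rule 5).
Holding L22, teal-clearance, and red-pass grants blue-code (Rule 2).
Holding blue-code grants gold-token (Rule 4).
T5 would need blue-code, L22, and violet-pass (Rule 6), but violet-pass is never granted. ivory-permit would need T5 and teal-key (Rule 3), but T5 is never granted.

gold-token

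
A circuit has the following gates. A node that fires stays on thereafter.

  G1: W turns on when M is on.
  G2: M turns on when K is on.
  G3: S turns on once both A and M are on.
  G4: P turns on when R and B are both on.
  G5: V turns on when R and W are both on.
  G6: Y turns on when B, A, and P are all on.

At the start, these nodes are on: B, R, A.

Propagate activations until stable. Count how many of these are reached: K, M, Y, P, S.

G4: R and B on → P on.
G6: B, A, and P on → Y on.
No rule produces K, and it is not given.
M would need K (G2), but K never turns on.
Y: reached.
P: reached.
S would need A and M (G3), but M never turns on.
Reached: Y and P — 2 of the 5.

2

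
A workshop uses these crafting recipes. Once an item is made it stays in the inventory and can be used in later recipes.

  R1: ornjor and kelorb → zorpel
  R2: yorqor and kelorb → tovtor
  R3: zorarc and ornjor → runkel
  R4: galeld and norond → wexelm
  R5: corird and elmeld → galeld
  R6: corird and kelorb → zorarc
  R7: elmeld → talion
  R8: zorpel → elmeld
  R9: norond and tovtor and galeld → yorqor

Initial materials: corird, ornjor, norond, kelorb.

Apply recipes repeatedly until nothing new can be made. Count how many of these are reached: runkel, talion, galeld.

3

corird and kelorb → zorarc (R6).
ornjor and kelorb → zorpel (R1).
zorarc and ornjor → runkel (R3).
zorpel → elmeld (R8).
Using R7, elmeld makes talion.
Using R5, corird and elmeld make galeld.
runkel: reached.
talion: reached.
galeld: reached.
All 3 are reached.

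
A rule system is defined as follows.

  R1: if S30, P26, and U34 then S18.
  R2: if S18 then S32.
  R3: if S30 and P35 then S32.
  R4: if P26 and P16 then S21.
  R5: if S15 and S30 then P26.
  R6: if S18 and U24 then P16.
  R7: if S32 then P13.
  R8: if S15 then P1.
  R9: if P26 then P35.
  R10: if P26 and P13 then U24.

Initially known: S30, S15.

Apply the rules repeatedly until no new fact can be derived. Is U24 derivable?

S15 and S30 hold, so P26 follows (R5).
From P26, R9 gives P35.
S30 and P35 hold, so S32 follows (R3).
From S32, R7 gives P13.
P26 and P13 hold, so U24 follows (R10).

Yes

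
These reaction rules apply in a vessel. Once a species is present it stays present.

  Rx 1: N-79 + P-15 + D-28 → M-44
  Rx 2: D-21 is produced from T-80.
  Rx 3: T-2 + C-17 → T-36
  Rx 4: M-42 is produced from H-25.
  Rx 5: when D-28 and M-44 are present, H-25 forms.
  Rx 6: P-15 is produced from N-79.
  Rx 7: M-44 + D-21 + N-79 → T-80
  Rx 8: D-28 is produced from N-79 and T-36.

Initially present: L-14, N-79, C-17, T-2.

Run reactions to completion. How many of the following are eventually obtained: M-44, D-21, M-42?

N-79 present → P-15 forms (Rx 6).
T-2 and C-17 present → T-36 forms (Rx 3).
N-79 and T-36 present → D-28 forms (Rx 8).
N-79, P-15, and D-28 present → M-44 forms (Rx 1).
D-28 and M-44 present → H-25 forms (Rx 5).
H-25 present → M-42 forms (Rx 4).
M-44: reached.
D-21 would need T-80 (Rx 2), but T-80 never forms.
M-42: reached.
Reached: M-44 and M-42 — 2 of the 3.

2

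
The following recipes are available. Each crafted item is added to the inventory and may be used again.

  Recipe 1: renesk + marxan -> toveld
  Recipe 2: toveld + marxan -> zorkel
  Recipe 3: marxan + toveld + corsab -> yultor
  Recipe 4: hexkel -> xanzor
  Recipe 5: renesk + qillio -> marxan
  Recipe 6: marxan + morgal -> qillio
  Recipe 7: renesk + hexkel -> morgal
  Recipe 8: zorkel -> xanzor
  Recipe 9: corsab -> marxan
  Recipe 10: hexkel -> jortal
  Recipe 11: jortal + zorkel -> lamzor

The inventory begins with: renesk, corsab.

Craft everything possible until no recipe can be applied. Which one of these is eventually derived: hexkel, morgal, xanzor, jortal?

xanzor

corsab -> marxan (Recipe 9).
renesk + marxan -> toveld (Recipe 1).
toveld + marxan -> zorkel (Recipe 2).
zorkel -> xanzor (Recipe 8).
No rule produces hexkel, and it is not given. jortal would need hexkel (Recipe 10), but hexkel is never obtained. morgal would need renesk and hexkel (Recipe 7), but hexkel is never obtained.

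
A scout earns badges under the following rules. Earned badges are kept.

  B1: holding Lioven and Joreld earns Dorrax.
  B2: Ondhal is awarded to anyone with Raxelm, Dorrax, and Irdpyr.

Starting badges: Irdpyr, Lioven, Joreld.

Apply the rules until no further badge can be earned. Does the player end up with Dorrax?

With Lioven and Joreld, Dorrax is earned (B1).

Yes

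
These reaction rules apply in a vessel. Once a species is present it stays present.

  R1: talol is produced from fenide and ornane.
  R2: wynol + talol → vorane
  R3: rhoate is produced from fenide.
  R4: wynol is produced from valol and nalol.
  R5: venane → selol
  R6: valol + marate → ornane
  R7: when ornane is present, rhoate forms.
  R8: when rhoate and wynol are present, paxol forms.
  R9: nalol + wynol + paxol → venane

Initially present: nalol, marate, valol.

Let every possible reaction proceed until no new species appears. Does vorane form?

vorane would need wynol and talol (R2), but talol never forms.

No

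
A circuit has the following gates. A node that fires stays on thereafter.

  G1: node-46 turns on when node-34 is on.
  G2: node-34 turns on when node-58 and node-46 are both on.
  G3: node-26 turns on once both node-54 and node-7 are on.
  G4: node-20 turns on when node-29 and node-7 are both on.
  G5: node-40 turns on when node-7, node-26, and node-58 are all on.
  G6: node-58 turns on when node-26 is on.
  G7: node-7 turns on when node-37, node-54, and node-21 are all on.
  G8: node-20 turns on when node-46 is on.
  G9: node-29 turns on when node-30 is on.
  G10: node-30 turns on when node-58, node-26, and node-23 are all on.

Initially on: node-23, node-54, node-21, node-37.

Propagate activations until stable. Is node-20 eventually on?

G7: node-37, node-54, and node-21 on → node-7 on.
G3: node-54 and node-7 on → node-26 on.
G6: node-26 on → node-58 on.
G10: node-58, node-26, and node-23 on → node-30 on.
G9: node-30 on → node-29 on.
G4: node-29 and node-7 on → node-20 on.

Yes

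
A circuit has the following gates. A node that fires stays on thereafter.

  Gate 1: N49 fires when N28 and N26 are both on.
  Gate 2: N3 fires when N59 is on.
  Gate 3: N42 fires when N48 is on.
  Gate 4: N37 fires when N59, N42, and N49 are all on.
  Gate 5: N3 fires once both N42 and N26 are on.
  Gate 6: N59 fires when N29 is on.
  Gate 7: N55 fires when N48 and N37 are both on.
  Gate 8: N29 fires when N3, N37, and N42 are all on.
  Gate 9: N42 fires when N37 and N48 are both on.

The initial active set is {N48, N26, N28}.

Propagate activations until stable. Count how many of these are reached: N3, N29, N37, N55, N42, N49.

Gate 3: N48 on → N42 on.
N28 and N26 are on, so N49 fires (Gate 1).
Gate 5: N42 and N26 on → N3 on.
N3: reached.
N29 would need N3, N37, and N42 (Gate 8), but N37 never turns on.
N37 would need N59, N42, and N49 (Gate 4), but N59 never turns on.
N55 would need N48 and N37 (Gate 7), but N37 never turns on.
N42: reached.
N49: reached.
Reached: N3, N42, and N49 — 3 of the 6.

3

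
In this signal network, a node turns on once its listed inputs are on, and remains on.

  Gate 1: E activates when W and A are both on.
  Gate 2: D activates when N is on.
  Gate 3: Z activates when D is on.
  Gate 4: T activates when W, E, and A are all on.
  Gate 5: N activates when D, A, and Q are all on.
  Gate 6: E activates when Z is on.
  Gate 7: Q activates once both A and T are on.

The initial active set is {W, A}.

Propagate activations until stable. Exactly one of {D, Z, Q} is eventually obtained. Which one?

Q

W and A are on, so E activates (Gate 1).
Gate 4: W, E, and A on → T on.
A and T are on, so Q activates (Gate 7).
Z would need D (Gate 3), but D never turns on. D would need N (Gate 2), but N never turns on.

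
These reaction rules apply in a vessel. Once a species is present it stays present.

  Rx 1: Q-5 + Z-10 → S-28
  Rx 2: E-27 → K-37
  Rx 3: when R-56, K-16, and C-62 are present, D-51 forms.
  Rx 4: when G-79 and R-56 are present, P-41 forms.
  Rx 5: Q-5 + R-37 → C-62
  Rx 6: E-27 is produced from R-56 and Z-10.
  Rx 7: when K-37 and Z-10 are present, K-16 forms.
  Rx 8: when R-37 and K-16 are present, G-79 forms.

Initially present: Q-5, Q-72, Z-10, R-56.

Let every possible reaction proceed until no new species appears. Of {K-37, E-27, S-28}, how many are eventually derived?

3

Q-5 and Z-10 present → S-28 forms (Rx 1).
R-56 and Z-10 present → E-27 forms (Rx 6).
E-27 present → K-37 forms (Rx 2).
K-37: reached.
E-27: reached.
S-28: reached.
All 3 are reached.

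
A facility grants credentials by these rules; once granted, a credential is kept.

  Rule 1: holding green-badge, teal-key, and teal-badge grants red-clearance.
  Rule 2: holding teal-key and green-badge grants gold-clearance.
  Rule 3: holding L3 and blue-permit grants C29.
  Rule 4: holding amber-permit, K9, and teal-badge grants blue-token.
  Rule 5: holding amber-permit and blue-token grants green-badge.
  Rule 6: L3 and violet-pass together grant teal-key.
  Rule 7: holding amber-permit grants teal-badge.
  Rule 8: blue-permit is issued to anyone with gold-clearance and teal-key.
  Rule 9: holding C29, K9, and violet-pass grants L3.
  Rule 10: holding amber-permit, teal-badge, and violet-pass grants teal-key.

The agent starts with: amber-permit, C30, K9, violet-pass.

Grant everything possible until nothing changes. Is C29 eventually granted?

C29 would need L3 and blue-permit (Rule 3), but L3 is never granted.

No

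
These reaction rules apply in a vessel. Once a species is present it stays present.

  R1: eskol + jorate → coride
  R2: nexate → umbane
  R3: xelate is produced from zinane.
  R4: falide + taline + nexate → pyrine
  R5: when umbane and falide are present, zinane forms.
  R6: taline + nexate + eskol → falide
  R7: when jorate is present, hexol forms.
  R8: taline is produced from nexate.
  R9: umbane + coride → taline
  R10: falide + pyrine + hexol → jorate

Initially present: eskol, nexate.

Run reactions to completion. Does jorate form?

No

jorate would need falide, pyrine, and hexol (R10), but hexol never forms.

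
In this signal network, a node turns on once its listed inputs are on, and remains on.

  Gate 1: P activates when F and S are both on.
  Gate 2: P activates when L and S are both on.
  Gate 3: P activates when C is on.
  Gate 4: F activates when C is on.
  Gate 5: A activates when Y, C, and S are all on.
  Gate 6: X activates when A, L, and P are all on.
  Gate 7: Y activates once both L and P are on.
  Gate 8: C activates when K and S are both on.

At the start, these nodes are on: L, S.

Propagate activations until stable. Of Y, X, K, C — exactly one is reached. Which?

Y

Gate 2: L and S on → P on.
Gate 7: L and P on → Y on.
C would need K and S (Gate 8), but K never turns on. X would need A, L, and P (Gate 6), but A never turns on. No rule produces K, and it is not given.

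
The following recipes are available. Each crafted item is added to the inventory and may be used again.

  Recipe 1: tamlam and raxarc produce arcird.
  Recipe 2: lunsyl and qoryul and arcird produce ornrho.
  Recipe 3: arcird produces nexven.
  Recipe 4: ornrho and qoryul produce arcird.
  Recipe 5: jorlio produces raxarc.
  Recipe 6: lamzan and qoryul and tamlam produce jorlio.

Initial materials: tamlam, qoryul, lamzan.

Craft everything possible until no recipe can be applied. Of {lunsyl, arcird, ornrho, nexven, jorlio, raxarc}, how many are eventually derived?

Using Recipe 6, lamzan, qoryul, and tamlam make jorlio.
jorlio → raxarc (Recipe 5).
Using Recipe 1, tamlam and raxarc make arcird.
arcird → nexven (Recipe 3).
No rule produces lunsyl, and it is not given.
arcird: reached.
ornrho would need lunsyl, qoryul, and arcird (Recipe 2), but lunsyl is never obtained.
nexven: reached.
jorlio: reached.
raxarc: reached.
Reached: arcird, nexven, jorlio, and raxarc — 4 of the 6.

4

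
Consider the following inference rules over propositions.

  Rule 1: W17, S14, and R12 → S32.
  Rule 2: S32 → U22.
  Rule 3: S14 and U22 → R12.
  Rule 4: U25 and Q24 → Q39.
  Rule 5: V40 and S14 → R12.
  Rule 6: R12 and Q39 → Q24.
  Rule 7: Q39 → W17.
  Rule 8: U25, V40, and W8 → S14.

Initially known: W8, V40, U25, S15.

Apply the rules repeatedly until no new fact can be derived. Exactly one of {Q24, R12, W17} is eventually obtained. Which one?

U25, V40, and W8 hold, so S14 follows (Rule 8).
From V40 and S14, Rule 5 gives R12.
Q24 would need R12 and Q39 (Rule 6), but Q39 is never established. W17 would need Q39 (Rule 7), but Q39 is never established.

R12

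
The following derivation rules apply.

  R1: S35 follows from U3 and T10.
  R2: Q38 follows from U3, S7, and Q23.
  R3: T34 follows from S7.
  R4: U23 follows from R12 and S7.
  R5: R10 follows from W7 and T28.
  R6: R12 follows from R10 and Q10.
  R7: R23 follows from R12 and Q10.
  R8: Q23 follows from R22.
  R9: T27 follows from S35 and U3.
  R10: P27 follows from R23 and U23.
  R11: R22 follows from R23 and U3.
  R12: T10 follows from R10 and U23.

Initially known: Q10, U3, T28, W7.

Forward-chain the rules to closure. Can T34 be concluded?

T34 would need S7 (R3), but S7 is never established.

No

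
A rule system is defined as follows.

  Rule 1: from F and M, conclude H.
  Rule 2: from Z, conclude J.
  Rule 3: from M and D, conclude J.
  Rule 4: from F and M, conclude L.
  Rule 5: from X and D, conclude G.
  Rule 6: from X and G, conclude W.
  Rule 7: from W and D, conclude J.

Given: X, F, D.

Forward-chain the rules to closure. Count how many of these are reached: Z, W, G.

X and D hold, so G follows (Rule 5).
From X and G, Rule 6 gives W.
No rule produces Z, and it is not given.
W: reached.
G: reached.
Reached: W and G — 2 of the 3.

2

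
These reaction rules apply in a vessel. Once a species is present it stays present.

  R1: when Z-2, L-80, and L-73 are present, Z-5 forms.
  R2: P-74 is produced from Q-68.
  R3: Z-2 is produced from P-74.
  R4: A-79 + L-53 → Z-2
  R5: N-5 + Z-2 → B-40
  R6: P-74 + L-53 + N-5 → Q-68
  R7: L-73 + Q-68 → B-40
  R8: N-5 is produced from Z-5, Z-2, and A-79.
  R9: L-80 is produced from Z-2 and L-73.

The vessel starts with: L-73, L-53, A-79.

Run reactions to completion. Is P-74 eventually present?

P-74 would need Q-68 (R2), but Q-68 never forms.

No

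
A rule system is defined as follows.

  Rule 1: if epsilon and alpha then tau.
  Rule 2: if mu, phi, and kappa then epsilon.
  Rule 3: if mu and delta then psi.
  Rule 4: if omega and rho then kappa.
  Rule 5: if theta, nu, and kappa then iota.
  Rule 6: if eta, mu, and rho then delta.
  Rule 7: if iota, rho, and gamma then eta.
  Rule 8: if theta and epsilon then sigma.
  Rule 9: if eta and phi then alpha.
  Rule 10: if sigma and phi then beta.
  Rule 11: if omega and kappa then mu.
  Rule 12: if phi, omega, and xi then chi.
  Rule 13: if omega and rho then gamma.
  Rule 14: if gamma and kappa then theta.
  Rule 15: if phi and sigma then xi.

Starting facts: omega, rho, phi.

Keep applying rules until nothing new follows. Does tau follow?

tau would need epsilon and alpha (Rule 1), but alpha is never established.

No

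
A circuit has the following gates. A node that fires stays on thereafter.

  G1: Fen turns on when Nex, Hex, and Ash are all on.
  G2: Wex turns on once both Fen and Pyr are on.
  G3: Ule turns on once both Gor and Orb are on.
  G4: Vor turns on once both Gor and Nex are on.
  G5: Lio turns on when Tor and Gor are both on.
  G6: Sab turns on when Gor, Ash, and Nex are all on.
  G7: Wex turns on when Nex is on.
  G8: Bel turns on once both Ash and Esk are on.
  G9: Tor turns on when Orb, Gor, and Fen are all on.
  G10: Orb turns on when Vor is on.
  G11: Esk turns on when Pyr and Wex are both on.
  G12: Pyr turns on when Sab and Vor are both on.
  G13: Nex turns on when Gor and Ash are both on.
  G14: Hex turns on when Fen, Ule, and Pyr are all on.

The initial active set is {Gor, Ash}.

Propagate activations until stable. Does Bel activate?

Yes

G13: Gor and Ash on → Nex on.
G6: Gor, Ash, and Nex on → Sab on.
G7: Nex on → Wex on.
G4: Gor and Nex on → Vor on.
Sab and Vor are on, so Pyr turns on (G12).
Pyr and Wex are on, so Esk turns on (G11).
Ash and Esk are on, so Bel turns on (G8).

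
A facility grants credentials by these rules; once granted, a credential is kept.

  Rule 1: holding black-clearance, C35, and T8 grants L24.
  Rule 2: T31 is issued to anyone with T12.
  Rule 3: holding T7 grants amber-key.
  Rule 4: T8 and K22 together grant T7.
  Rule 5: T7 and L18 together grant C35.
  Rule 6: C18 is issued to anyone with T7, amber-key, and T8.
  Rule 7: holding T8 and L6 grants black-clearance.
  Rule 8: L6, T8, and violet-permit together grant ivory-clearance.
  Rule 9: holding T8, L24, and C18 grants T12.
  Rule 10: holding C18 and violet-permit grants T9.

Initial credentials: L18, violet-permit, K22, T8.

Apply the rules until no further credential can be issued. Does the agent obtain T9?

Yes

Holding T8 and K22 grants T7 (Rule 4).
Holding T7 grants amber-key (Rule 3).
Holding T7, amber-key, and T8 grants C18 (Rule 6).
Holding C18 and violet-permit grants T9 (Rule 10).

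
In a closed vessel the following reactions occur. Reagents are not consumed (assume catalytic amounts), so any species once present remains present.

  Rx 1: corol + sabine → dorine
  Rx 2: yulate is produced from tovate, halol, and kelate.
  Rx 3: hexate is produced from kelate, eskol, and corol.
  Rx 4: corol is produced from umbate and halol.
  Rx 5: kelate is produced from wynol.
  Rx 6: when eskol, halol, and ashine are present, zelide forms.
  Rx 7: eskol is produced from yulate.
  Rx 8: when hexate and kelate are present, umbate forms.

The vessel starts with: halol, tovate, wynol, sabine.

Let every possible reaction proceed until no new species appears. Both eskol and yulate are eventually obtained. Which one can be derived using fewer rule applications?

yulate

yulate: wynol present → kelate forms (Rx 5). tovate, halol, and kelate present → yulate forms (Rx 2). [2 rule applications]
eskol: wynol present → kelate forms (Rx 5). tovate, halol, and kelate present → yulate forms (Rx 2). yulate present → eskol forms (Rx 7). [3 rule applications]
yulate needs fewer.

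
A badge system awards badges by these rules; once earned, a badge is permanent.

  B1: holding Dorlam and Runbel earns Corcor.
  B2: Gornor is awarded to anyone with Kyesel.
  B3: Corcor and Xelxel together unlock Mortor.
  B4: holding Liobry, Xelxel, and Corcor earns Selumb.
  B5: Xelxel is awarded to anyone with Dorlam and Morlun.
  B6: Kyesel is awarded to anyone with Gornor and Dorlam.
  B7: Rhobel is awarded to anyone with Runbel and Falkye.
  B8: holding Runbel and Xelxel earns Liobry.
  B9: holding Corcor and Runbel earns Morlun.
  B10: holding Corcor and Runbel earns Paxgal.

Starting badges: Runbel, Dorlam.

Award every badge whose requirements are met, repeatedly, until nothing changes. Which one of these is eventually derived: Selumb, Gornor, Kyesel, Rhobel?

Selumb

With Dorlam and Runbel, Corcor is earned (B1).
With Corcor and Runbel, Morlun is earned (B9).
With Dorlam and Morlun, Xelxel is earned (B5).
With Runbel and Xelxel, Liobry is earned (B8).
With Liobry, Xelxel, and Corcor, Selumb is earned (B4).
Rhobel would need Runbel and Falkye (B7), but Falkye is never earned. Gornor would need Kyesel (B2), but Kyesel is never earned. Kyesel would need Gornor and Dorlam (B6), but Gornor is never earned.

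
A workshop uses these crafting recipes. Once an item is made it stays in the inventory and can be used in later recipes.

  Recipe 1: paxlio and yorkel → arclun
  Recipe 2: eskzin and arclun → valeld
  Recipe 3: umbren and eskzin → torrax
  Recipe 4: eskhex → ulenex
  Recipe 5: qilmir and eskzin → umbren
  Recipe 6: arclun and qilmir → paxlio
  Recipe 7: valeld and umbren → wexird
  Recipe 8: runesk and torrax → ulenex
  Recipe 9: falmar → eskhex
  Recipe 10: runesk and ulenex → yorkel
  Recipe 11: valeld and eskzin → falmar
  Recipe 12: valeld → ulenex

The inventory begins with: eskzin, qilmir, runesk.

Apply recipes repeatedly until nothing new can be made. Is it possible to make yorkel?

qilmir and eskzin → umbren (Recipe 5).
umbren and eskzin → torrax (Recipe 3).
runesk and torrax → ulenex (Recipe 8).
Using Recipe 10, runesk and ulenex make yorkel.

Yes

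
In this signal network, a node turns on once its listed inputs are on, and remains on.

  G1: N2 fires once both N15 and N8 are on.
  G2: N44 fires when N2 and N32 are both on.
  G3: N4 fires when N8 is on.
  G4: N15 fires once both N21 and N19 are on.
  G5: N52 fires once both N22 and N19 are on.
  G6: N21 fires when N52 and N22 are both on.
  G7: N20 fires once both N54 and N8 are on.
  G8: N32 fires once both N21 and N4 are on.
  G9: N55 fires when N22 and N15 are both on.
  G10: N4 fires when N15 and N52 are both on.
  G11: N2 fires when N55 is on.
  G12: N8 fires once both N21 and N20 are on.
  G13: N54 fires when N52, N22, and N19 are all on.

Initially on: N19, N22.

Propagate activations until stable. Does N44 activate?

N22 and N19 are on, so N52 fires (G5).
N52 and N22 are on, so N21 fires (G6).
N21 and N19 are on, so N15 fires (G4).
G10: N15 and N52 on → N4 on.
N22 and N15 are on, so N55 fires (G9).
N21 and N4 are on, so N32 fires (G8).
G11: N55 on → N2 on.
G2: N2 and N32 on → N44 on.

Yes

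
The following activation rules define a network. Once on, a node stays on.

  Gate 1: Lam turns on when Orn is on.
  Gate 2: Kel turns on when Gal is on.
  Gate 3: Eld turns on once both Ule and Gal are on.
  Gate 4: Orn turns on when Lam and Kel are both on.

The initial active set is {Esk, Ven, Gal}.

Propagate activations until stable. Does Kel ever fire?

Gate 2: Gal on → Kel on.

Yes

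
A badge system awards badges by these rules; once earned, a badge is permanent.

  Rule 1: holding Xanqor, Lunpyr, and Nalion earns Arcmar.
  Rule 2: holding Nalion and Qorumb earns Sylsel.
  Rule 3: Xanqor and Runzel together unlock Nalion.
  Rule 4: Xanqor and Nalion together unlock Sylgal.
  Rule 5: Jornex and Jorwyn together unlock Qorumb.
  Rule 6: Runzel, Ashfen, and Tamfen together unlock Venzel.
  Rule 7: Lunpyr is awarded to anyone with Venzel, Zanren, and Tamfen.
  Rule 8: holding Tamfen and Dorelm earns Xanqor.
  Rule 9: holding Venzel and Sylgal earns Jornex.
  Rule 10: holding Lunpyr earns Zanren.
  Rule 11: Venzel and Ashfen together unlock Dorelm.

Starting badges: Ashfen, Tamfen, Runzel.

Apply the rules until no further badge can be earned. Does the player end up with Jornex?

Yes

With Runzel, Ashfen, and Tamfen, Venzel is earned (Rule 6).
With Venzel and Ashfen, Dorelm is earned (Rule 11).
With Tamfen and Dorelm, Xanqor is earned (Rule 8).
With Xanqor and Runzel, Nalion is earned (Rule 3).
With Xanqor and Nalion, Sylgal is earned (Rule 4).
With Venzel and Sylgal, Jornex is earned (Rule 9).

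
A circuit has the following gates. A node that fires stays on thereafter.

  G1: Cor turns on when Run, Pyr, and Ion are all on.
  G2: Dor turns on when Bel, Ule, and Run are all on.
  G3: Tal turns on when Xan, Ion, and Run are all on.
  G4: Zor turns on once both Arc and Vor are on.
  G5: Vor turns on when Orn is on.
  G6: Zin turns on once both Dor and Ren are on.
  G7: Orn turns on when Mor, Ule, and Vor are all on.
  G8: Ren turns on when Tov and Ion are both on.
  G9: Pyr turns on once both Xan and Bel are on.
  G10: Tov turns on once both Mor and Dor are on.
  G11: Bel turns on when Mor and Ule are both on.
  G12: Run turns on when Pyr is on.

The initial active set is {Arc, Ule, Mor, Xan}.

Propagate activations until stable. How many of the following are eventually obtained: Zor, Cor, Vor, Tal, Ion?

0

Zor would need Arc and Vor (G4), but Vor never turns on.
Cor would need Run, Pyr, and Ion (G1), but Ion never turns on.
Vor would need Orn (G5), but Orn never turns on.
Tal would need Xan, Ion, and Run (G3), but Ion never turns on.
No rule produces Ion, and it is not given.
None of the 5 are reached.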